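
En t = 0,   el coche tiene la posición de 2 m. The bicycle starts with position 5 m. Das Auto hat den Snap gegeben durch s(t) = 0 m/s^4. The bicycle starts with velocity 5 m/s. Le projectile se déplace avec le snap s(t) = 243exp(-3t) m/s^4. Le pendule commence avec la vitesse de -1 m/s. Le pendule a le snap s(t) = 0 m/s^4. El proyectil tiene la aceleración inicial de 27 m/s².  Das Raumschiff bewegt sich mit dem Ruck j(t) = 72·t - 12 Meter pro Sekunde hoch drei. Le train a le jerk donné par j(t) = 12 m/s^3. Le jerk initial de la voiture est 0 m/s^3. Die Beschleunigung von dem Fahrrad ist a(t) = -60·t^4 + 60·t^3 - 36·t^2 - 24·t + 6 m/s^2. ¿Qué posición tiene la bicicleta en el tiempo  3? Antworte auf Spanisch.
Partiendo de la aceleración a(t) = -60·t^4 + 60·t^3 - 36·t^2 - 24·t + 6, tomamos 2 antiderivadas. La integral de la aceleración es la velocidad. Usando v(0) = 5, obtenemos v(t) = -12·t^5 + 15·t^4 - 12·t^3 - 12·t^2 + 6·t + 5. La antiderivada de la velocidad es la posición. Usando x(0) = 5, obtenemos x(t) = -2·t^6 + 3·t^5 - 3·t^4 - 4·t^3 + 3·t^2 + 5·t + 5. Tenemos la posición x(t) = -2·t^6 + 3·t^5 - 3·t^4 - 4·t^3 + 3·t^2 + 5·t + 5. Sustituyendo t = 3: x(3) = -1033.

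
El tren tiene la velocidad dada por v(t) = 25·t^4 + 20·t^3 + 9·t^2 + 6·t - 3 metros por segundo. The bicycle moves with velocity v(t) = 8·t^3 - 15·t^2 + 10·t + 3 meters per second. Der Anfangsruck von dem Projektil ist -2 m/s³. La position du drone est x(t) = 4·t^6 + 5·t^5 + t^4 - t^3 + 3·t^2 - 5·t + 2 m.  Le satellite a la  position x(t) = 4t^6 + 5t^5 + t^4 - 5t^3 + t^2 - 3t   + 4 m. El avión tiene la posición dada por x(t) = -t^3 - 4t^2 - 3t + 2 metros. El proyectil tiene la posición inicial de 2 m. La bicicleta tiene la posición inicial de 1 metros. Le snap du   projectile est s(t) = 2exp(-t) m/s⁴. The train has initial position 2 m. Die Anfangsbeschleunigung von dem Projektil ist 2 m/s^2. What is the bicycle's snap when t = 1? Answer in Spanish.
Debemos derivar nuestra ecuación de la velocidad v(t) = 8·t^3 - 15·t^2 + 10·t + 3 3 veces. La derivada de la velocidad da la aceleración: a(t) = 24·t^2 - 30·t + 10. Tomando d/dt de a(t), encontramos j(t) = 48·t - 30. Derivando la sacudida, obtenemos el snap: s(t) = 48. Tenemos el snap s(t) = 48. Sustituyendo t = 1: s(1) = 48.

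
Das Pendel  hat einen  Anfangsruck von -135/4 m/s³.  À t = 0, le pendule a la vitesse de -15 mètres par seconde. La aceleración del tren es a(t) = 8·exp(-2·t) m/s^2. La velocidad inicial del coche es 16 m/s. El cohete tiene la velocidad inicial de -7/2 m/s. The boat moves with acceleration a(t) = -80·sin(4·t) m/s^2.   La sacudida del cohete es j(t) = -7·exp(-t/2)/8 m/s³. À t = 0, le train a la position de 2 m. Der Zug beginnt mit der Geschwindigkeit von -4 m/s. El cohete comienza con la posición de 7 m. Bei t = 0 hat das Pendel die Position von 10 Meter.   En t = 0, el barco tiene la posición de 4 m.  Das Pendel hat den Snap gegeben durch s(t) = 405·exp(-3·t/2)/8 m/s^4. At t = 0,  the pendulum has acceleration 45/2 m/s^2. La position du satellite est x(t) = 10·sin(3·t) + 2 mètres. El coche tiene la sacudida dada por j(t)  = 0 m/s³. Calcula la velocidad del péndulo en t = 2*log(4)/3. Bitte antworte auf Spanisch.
Debemos encontrar la antiderivada de nuestra ecuación del snap s(t) = 405·exp(-3·t/2)/8 3 veces. Tomando ∫s(t)dt y aplicando j(0) = -135/4, encontramos j(t) = -135·exp(-3·t/2)/4. Integrando la sacudida y usando la condición inicial a(0) = 45/2, obtenemos a(t) = 45·exp(-3·t/2)/2. La antiderivada de la aceleración es la velocidad. Usando v(0) = -15, obtenemos v(t) = -15·exp(-3·t/2). De la ecuación de la velocidad v(t) = -15·exp(-3·t/2), sustituimos t = 2*log(4)/3 para obtener v = -15/4.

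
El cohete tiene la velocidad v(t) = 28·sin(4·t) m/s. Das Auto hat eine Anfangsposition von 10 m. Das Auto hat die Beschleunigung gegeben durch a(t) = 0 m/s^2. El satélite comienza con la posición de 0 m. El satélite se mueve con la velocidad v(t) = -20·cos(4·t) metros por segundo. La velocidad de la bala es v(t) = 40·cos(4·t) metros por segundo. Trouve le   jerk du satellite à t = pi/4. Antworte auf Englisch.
To solve this, we need to take 2 derivatives of our velocity equation v(t) = -20·cos(4·t). Taking d/dt of v(t), we find a(t) = 80·sin(4·t). Differentiating acceleration, we get jerk: j(t) = 320·cos(4·t). Using j(t) = 320·cos(4·t) and substituting t = pi/4, we find j = -320.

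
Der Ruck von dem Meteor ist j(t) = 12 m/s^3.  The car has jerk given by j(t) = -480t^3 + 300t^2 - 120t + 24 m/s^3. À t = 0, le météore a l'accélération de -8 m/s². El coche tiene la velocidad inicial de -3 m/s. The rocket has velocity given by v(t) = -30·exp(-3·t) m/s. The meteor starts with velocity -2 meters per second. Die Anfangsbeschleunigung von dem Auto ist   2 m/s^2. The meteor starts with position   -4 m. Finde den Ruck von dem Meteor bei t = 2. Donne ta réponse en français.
En utilisant j(t) = 12 et en substituant t = 2, nous trouvons j = 12.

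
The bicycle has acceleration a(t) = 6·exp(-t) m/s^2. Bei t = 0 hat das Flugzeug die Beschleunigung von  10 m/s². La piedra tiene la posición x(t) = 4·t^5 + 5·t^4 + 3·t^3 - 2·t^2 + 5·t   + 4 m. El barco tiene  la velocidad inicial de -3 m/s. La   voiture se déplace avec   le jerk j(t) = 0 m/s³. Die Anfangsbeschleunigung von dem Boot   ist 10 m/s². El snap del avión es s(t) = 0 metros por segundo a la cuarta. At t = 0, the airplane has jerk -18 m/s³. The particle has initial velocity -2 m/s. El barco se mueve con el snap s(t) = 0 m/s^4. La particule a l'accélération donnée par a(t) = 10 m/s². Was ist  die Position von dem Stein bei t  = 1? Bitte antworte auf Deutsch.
Wir haben die Position x(t) = 4·t^5 + 5·t^4 + 3·t^3 - 2·t^2 + 5·t + 4. Durch Einsetzen von t = 1: x(1) = 19.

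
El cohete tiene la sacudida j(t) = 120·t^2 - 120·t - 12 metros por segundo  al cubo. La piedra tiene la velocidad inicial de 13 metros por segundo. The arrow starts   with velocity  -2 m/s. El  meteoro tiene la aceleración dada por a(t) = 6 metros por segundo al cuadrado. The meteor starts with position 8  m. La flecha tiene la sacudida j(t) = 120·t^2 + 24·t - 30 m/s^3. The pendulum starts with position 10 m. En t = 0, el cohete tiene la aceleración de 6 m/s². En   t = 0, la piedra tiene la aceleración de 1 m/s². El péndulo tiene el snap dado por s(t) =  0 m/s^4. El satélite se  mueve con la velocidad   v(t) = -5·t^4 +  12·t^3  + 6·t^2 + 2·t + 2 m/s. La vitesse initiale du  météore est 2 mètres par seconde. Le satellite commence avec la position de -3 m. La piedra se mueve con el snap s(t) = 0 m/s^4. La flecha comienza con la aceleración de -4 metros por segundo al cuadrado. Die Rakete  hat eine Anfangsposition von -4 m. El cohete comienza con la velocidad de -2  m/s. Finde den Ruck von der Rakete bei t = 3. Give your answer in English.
Using j(t) = 120·t^2 - 120·t - 12 and substituting t = 3, we find j = 708.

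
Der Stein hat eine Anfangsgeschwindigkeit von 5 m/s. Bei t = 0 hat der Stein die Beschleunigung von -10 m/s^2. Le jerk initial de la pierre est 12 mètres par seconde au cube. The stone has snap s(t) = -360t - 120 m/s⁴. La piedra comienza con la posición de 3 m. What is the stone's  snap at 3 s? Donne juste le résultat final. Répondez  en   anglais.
s(3) = -1200.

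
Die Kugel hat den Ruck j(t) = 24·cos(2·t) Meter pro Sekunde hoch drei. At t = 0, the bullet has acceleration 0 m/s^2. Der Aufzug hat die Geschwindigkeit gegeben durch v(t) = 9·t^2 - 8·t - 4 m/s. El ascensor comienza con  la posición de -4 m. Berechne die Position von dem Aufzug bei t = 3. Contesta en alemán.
Ausgehend von der Geschwindigkeit v(t) = 9·t^2 - 8·t - 4, nehmen wir 1 Integral. Durch Integration von der Geschwindigkeit und Verwendung der Anfangsbedingung x(0) = -4, erhalten wir x(t) = 3·t^3 - 4·t^2 - 4·t - 4. Wir haben die Position x(t) = 3·t^3 - 4·t^2 - 4·t - 4. Durch Einsetzen von t = 3: x(3) = 29.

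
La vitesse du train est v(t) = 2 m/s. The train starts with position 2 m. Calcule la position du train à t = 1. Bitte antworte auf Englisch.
We need to integrate our velocity equation v(t) = 2 1 time. Integrating velocity and using the initial condition x(0) = 2, we get x(t) = 2·t + 2. Using x(t) = 2·t + 2 and substituting t = 1, we find x = 4.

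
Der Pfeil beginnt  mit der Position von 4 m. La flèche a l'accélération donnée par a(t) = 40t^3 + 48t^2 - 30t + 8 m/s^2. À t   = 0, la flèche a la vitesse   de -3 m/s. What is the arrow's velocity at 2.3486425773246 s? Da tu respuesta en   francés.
Nous devons trouver la primitive de notre équation de l'accélération a(t) = 40·t^3 + 48·t^2 - 30·t + 8 1 fois. L'intégrale de l'accélération est la vitesse. En utilisant v(0) = -3, nous obtenons v(t) = 10·t^4 + 16·t^3 - 15·t^2 + 8·t - 3. De l'équation de la vitesse v(t) = 10·t^4 + 16·t^3 - 15·t^2 + 8·t - 3, nous substituons t = 2.3486425773246 pour obtenir v = 444.609707817392.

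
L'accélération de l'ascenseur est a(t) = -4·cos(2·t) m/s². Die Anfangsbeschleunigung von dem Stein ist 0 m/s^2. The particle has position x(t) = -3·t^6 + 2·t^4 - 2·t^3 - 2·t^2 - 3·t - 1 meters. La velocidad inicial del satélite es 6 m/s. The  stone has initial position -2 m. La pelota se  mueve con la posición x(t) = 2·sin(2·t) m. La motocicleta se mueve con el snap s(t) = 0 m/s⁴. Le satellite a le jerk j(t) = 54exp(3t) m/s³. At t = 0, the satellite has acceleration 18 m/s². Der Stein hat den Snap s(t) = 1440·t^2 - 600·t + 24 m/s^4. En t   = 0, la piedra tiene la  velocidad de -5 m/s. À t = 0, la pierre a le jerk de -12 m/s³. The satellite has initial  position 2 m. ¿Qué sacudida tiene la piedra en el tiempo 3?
Debemos encontrar la integral de nuestra ecuación del snap s(t) = 1440·t^2 - 600·t + 24 1 vez. La antiderivada del snap es la sacudida. Usando j(0) = -12, obtenemos j(t) = 480·t^3 - 300·t^2 + 24·t - 12. Tenemos la sacudida j(t) = 480·t^3 - 300·t^2 + 24·t - 12. Sustituyendo t = 3: j(3) = 10320.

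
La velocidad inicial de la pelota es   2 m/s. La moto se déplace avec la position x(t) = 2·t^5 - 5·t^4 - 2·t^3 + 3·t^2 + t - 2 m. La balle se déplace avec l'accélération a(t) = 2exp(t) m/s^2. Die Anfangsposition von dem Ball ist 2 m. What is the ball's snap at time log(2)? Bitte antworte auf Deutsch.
Wir müssen unsere Gleichung für die Beschleunigung a(t) = 2·exp(t) 2-mal ableiten. Mit d/dt von a(t) finden wir j(t) = 2·exp(t). Die Ableitung von dem Ruck ergibt den Snap: s(t) = 2·exp(t). Mit s(t) = 2·exp(t) und Einsetzen von t = log(2), finden wir s = 4.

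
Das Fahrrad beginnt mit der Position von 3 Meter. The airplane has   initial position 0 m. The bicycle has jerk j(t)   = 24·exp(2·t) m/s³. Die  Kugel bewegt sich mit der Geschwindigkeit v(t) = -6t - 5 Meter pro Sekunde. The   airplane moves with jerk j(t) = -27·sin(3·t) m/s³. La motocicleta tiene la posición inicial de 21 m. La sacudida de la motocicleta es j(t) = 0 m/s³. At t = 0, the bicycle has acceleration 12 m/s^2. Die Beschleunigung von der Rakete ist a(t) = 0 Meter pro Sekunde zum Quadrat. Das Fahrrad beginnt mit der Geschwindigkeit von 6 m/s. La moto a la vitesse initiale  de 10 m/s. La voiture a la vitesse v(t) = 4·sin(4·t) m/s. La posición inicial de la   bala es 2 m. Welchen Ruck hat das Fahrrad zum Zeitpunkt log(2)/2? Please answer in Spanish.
De la ecuación de la sacudida j(t) = 24·exp(2·t), sustituimos t = log(2)/2 para obtener j = 48.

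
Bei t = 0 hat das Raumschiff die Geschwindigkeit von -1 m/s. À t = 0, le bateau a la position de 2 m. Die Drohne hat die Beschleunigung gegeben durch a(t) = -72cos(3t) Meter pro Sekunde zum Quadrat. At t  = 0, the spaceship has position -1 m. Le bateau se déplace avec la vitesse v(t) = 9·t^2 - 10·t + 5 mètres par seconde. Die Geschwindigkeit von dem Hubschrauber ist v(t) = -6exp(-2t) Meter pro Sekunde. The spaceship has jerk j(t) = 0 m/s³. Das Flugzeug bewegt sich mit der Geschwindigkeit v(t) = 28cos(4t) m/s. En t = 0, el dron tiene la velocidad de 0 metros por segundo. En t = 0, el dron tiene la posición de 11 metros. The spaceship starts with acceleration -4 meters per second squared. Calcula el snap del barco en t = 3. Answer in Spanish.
Debemos derivar nuestra ecuación de la velocidad v(t) = 9·t^2 - 10·t + 5 3 veces. Tomando d/dt de v(t), encontramos a(t) = 18·t - 10. Derivando la aceleración, obtenemos la sacudida: j(t) = 18. Derivando la sacudida, obtenemos el snap: s(t) = 0. De la ecuación del snap s(t) = 0, sustituimos t = 3 para obtener s = 0.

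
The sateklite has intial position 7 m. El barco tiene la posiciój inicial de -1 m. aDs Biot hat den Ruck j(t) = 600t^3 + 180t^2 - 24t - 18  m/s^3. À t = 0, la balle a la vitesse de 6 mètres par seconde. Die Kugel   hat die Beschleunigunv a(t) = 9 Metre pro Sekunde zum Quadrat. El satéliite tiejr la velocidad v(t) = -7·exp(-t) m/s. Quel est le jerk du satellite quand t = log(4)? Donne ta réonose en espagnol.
Partiendo de la velocidad v(t) = -7·exp(-t), tomamos 2 derivadas. Tomando d/dt de v(t), encontramos a(t) = 7·exp(-t). Tomando d/dt de a(t), encontramos j(t) = -7·exp(-t). De la ecuación de la sacudida j(t) = -7·exp(-t), sustituimos t = log(4) para obtener j = -7/4.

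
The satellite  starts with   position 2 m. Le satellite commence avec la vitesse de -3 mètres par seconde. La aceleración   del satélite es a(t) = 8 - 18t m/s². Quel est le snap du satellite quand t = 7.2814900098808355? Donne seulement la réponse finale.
À t = 7.2814900098808355, s = 0.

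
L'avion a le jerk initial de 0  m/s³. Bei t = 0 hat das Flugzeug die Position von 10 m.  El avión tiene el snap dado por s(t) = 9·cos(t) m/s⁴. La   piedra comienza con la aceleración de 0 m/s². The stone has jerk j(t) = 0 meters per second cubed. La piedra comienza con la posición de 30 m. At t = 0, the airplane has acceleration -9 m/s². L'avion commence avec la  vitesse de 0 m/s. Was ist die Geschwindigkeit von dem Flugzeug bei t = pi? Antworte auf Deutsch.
Wir müssen unsere Gleichung für den Snap s(t) = 9·cos(t) 3-mal integrieren. Mit ∫s(t)dt und Anwendung von j(0) = 0, finden wir j(t) = 9·sin(t). Das Integral von dem Ruck, mit a(0) = -9, ergibt die Beschleunigung: a(t) = -9·cos(t). Die Stammfunktion von der Beschleunigung ist die Geschwindigkeit. Mit v(0) = 0 erhalten wir v(t) = -9·sin(t). Aus der Gleichung für die Geschwindigkeit v(t) = -9·sin(t), setzen wir t = pi ein und erhalten v = 0.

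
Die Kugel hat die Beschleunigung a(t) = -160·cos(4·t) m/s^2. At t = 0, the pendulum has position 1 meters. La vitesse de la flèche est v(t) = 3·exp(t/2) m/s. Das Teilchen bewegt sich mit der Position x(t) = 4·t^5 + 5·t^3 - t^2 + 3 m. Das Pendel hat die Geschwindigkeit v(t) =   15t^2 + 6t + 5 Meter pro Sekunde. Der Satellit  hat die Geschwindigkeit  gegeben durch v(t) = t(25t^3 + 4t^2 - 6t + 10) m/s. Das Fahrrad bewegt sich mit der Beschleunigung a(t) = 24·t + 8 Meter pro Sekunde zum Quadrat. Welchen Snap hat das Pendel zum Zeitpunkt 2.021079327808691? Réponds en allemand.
Um dies zu lösen, müssen wir 3 Ableitungen unserer Gleichung für die Geschwindigkeit v(t) = 15·t^2 + 6·t + 5 nehmen. Mit d/dt von v(t) finden wir a(t) = 30·t + 6. Durch Ableiten von der Beschleunigung erhalten wir den Ruck: j(t) = 30. Die Ableitung von dem Ruck ergibt den Snap: s(t) = 0. Aus der Gleichung für den Snap s(t) = 0, setzen wir t = 2.021079327808691 ein und erhalten s = 0.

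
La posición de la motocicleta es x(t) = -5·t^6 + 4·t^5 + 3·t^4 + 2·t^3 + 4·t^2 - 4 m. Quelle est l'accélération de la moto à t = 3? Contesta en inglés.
To solve this, we need to take 2 derivatives of our position equation x(t) = -5·t^6 + 4·t^5 + 3·t^4 + 2·t^3 + 4·t^2 - 4. Differentiating position, we get velocity: v(t) = -30·t^5 + 20·t^4 + 12·t^3 + 6·t^2 + 8·t. The derivative of velocity gives acceleration: a(t) = -150·t^4 + 80·t^3 + 36·t^2 + 12·t + 8. From the given acceleration equation a(t) = -150·t^4 + 80·t^3 + 36·t^2 + 12·t + 8, we substitute t = 3 to get a = -9622.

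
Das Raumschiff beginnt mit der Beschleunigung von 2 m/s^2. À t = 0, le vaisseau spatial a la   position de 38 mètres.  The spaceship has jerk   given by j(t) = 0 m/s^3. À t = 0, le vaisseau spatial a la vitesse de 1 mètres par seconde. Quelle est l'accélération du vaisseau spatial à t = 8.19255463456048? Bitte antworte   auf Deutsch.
Wir müssen unsere Gleichung für den Ruck j(t) = 0 1-mal integrieren. Das Integral von dem Ruck ist die Beschleunigung. Mit a(0) = 2 erhalten wir a(t) = 2. Aus der Gleichung für die Beschleunigung a(t) = 2, setzen wir t = 8.19255463456048 ein und erhalten a = 2.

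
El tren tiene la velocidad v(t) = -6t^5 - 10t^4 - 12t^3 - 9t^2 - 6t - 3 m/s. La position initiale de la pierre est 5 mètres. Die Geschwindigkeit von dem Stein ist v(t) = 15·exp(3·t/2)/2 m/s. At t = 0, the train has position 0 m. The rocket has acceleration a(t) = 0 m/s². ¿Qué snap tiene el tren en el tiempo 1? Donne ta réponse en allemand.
Wir müssen unsere Gleichung für die Geschwindigkeit v(t) = -6·t^5 - 10·t^4 - 12·t^3 - 9·t^2 - 6·t - 3 3-mal ableiten. Die Ableitung von der Geschwindigkeit ergibt die Beschleunigung: a(t) = -30·t^4 - 40·t^3 - 36·t^2 - 18·t - 6. Mit d/dt von a(t) finden wir j(t) = -120·t^3 - 120·t^2 - 72·t - 18. Durch Ableiten von dem Ruck erhalten wir den Snap: s(t) = -360·t^2 - 240·t - 72. Wir haben den Snap s(t) = -360·t^2 - 240·t - 72. Durch Einsetzen von t = 1: s(1) = -672.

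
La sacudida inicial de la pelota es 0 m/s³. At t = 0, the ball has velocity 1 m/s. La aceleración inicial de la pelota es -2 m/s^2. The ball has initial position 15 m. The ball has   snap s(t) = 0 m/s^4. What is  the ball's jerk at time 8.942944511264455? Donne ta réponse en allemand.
Ausgehend von dem Snap s(t) = 0, nehmen wir 1 Stammfunktion. Die Stammfunktion von dem Snap ist der Ruck. Mit j(0) = 0 erhalten wir j(t) = 0. Aus der Gleichung für den Ruck j(t) = 0, setzen wir t = 8.942944511264455 ein und erhalten j = 0.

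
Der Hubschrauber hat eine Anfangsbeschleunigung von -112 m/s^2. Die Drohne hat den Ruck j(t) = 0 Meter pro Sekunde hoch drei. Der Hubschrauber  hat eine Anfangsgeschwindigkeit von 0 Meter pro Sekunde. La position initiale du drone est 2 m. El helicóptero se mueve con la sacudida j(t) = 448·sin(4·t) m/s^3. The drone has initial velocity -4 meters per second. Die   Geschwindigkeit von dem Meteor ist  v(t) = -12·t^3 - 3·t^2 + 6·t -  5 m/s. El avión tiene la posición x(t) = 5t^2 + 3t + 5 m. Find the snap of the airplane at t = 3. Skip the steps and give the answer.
The snap at t = 3 is s = 0.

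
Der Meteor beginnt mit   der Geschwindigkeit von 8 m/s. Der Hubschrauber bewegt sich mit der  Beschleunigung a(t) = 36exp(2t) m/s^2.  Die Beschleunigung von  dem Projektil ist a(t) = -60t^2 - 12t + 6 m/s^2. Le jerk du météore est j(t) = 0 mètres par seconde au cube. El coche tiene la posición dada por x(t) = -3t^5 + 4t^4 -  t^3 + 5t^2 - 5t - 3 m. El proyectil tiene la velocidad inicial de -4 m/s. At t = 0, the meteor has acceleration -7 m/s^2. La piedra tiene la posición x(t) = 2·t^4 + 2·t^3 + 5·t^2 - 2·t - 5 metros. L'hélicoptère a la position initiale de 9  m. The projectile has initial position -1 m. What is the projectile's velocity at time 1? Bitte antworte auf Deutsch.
Ausgehend von der Beschleunigung a(t) = -60·t^2 - 12·t + 6, nehmen wir 1 Stammfunktion. Durch Integration von der Beschleunigung und Verwendung der Anfangsbedingung v(0) = -4, erhalten wir v(t) = -20·t^3 - 6·t^2 + 6·t - 4. Wir haben die Geschwindigkeit v(t) = -20·t^3 - 6·t^2 + 6·t - 4. Durch Einsetzen von t = 1: v(1) = -24.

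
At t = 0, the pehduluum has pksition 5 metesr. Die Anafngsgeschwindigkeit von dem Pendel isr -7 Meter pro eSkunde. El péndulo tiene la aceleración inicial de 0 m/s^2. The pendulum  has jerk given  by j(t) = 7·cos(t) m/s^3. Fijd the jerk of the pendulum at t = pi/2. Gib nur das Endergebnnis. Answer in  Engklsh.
At t = pi/2, j = 0.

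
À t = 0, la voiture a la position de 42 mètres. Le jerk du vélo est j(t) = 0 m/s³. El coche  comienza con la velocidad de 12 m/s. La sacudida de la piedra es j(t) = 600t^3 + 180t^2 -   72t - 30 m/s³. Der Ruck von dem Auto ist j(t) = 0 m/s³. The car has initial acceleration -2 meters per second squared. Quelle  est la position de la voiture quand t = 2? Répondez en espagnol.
Debemos encontrar la integral de nuestra ecuación de la sacudida j(t) = 0 3 veces. Integrando la sacudida y usando la condición inicial a(0) = -2, obtenemos a(t) = -2. La antiderivada de la aceleración, con v(0) = 12, da la velocidad: v(t) = 12 - 2·t. La antiderivada de la velocidad es la posición. Usando x(0) = 42, obtenemos x(t) = -t^2 + 12·t + 42. De la ecuación de la posición x(t) = -t^2 + 12·t + 42, sustituimos t = 2 para obtener x = 62.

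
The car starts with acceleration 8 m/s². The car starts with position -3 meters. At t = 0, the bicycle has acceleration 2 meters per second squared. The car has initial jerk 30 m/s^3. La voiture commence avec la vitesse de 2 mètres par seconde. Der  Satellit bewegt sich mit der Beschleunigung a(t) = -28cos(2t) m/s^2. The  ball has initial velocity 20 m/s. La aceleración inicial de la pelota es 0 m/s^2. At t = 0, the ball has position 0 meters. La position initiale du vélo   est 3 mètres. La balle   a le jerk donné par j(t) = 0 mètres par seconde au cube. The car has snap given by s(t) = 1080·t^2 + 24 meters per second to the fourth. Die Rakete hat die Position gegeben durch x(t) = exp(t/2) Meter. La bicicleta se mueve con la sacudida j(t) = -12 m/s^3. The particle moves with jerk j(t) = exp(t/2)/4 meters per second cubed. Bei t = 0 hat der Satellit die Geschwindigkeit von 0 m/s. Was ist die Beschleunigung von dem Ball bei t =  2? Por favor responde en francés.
Nous devons intégrer notre équation du jerk j(t) = 0 1 fois. La primitive du jerk, avec a(0) = 0, donne l'accélération: a(t) = 0. En utilisant a(t) = 0 et en substituant t = 2, nous trouvons a = 0.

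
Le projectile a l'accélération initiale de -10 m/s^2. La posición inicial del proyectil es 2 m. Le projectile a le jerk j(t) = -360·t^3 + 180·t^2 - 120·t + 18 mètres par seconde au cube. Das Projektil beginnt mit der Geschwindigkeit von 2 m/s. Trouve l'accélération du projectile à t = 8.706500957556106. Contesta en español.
Partiendo de la sacudida j(t) = -360·t^3 + 180·t^2 - 120·t + 18, tomamos 1 antiderivada. La integral de la sacudida es la aceleración. Usando a(0) = -10, obtenemos a(t) = -90·t^4 + 60·t^3 - 60·t^2 + 18·t - 10. De la ecuación de la aceleración a(t) = -90·t^4 + 60·t^3 - 60·t^2 + 18·t - 10, sustituimos t = 8.706500957556106 para obtener a = -481953.357228913.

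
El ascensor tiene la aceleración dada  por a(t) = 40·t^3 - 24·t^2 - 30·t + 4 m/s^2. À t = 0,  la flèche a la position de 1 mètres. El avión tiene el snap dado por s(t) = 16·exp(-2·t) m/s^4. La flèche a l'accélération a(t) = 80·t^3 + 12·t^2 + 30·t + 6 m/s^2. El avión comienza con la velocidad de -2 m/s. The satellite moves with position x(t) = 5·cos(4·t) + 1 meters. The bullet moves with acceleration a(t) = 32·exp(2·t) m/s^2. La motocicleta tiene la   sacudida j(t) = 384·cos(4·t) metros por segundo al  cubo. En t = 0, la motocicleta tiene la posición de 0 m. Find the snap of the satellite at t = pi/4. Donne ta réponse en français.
En partant de la position x(t) = 5·cos(4·t) + 1, nous prenons 4 dérivées. En dérivant la position, nous obtenons la vitesse: v(t) = -20·sin(4·t). En prenant d/dt de v(t), nous trouvons a(t) = -80·cos(4·t). La dérivée de l'accélération donne le jerk: j(t) = 320·sin(4·t). La dérivée du jerk donne le snap: s(t) = 1280·cos(4·t). Nous avons le snap s(t) = 1280·cos(4·t). En substituant t = pi/4: s(pi/4) = -1280.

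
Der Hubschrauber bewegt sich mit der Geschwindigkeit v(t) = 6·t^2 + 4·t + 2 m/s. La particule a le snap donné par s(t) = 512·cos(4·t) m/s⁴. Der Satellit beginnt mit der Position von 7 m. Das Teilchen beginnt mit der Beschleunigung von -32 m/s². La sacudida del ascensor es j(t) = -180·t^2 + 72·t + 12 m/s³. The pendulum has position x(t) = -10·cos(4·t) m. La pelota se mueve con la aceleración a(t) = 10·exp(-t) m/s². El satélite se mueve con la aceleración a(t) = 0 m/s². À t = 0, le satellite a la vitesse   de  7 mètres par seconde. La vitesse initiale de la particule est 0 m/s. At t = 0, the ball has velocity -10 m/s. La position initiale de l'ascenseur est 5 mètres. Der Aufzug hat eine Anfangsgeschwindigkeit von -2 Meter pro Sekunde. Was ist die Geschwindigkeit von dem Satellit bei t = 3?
Wir müssen die Stammfunktion unserer Gleichung für die Beschleunigung a(t) = 0 1-mal finden. Die Stammfunktion von der Beschleunigung, mit v(0) = 7, ergibt die Geschwindigkeit: v(t) = 7. Aus der Gleichung für die Geschwindigkeit v(t) = 7, setzen wir t = 3 ein und erhalten v = 7.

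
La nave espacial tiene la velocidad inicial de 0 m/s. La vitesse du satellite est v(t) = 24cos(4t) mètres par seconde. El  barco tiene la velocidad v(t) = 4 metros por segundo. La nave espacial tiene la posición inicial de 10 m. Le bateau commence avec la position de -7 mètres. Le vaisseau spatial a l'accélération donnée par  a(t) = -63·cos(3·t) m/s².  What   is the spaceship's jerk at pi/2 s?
Starting from acceleration a(t) = -63·cos(3·t), we take 1 derivative. The derivative of acceleration gives jerk: j(t) = 189·sin(3·t). Using j(t) = 189·sin(3·t) and substituting t = pi/2, we find j = -189.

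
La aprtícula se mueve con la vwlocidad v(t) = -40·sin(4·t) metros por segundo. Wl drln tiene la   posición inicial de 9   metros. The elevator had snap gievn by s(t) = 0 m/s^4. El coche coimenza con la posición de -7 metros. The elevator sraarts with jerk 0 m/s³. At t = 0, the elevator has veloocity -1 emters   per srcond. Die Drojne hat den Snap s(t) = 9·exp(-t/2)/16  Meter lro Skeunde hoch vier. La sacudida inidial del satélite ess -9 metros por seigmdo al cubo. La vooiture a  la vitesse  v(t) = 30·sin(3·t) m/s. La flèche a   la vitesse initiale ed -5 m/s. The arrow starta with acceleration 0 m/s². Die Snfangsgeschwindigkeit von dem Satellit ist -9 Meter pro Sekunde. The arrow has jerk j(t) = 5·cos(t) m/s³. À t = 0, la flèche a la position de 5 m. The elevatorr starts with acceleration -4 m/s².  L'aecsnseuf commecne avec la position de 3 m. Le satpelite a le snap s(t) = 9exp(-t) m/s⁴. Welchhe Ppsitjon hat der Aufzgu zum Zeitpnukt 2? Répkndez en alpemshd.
Wir müssen das Integral unserer Gleichung für den Snap s(t) = 0 4-mal finden. Durch Integration von dem Snap und Verwendung der Anfangsbedingung j(0) = 0, erhalten wir j(t) = 0. Durch Integration von dem Ruck und Verwendung der Anfangsbedingung a(0) = -4, erhalten wir a(t) = -4. Durch Integration von der Beschleunigung und Verwendung der Anfangsbedingung v(0) = -1, erhalten wir v(t) = -4·t - 1. Mit ∫v(t)dt und Anwendung von x(0) = 3, finden wir x(t) = -2·t^2 - t + 3. Wir haben die Position x(t) = -2·t^2 - t + 3. Durch Einsetzen von t = 2: x(2) = -7.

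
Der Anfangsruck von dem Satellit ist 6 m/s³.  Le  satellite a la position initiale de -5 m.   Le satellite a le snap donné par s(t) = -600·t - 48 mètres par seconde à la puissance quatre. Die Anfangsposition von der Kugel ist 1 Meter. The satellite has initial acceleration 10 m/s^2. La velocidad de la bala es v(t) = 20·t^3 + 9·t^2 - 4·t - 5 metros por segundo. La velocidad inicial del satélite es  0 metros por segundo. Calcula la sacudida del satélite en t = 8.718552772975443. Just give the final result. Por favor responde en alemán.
Bei t = 8.718552772975443, j = -23216.4392696502.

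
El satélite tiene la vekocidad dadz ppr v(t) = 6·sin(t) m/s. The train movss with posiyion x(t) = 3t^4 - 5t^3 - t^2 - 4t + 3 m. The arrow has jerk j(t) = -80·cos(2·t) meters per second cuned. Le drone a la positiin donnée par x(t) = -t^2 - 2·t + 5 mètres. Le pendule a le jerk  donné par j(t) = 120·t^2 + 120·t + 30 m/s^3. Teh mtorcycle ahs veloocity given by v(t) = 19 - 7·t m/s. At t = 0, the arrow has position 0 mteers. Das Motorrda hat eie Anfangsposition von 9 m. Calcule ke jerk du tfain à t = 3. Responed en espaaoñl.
Debemos derivar nuestra ecuación de la posición x(t) = 3·t^4 - 5·t^3 - t^2 - 4·t + 3 3 veces. Derivando la posición, obtenemos la velocidad: v(t) = 12·t^3 - 15·t^2 - 2·t - 4. La derivada de la velocidad da la aceleración: a(t) = 36·t^2 - 30·t - 2. La derivada de la aceleración da la sacudida: j(t) = 72·t - 30. De la ecuación de la sacudida j(t) = 72·t - 30, sustituimos t = 3 para obtener j = 186.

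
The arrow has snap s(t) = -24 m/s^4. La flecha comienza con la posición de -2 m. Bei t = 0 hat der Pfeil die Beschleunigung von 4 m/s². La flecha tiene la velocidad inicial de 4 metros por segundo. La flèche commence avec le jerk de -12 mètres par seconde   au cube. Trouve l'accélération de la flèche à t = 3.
Pour résoudre ceci, nous devons prendre 2 primitives de notre équation du snap s(t) = -24. En prenant ∫s(t)dt et en appliquant j(0) = -12, nous trouvons j(t) = -24·t - 12. L'intégrale du jerk, avec a(0) = 4, donne l'accélération: a(t) = -12·t^2 - 12·t + 4. En utilisant a(t) = -12·t^2 - 12·t + 4 et en substituant t = 3, nous trouvons a = -140.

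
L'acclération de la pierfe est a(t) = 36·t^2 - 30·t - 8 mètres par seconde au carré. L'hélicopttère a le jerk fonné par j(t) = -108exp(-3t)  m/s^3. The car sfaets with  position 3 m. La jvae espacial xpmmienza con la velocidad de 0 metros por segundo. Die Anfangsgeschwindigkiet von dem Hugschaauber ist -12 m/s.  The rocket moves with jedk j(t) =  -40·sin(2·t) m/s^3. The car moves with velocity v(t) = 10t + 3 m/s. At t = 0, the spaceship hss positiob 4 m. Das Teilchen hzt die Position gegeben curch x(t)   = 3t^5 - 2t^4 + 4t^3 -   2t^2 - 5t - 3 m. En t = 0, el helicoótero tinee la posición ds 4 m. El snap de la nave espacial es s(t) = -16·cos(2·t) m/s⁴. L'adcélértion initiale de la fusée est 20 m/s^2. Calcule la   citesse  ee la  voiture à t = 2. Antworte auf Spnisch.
Usando v(t) = 10·t + 3 y sustituyendo t = 2, encontramos v = 23.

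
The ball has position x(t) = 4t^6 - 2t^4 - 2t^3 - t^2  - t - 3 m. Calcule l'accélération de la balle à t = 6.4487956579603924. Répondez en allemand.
Wir müssen unsere Gleichung für die Position x(t) = 4·t^6 - 2·t^4 - 2·t^3 - t^2 - t - 3 2-mal ableiten. Die Ableitung von der Position ergibt die Geschwindigkeit: v(t) = 24·t^5 - 8·t^3 - 6·t^2 - 2·t - 1. Durch Ableiten von der Geschwindigkeit erhalten wir die Beschleunigung: a(t) = 120·t^4 - 24·t^2 - 12·t - 2. Wir haben die Beschleunigung a(t) = 120·t^4 - 24·t^2 - 12·t - 2. Durch Einsetzen von t = 6.4487956579603924: a(6.4487956579603924) = 206459.610603844.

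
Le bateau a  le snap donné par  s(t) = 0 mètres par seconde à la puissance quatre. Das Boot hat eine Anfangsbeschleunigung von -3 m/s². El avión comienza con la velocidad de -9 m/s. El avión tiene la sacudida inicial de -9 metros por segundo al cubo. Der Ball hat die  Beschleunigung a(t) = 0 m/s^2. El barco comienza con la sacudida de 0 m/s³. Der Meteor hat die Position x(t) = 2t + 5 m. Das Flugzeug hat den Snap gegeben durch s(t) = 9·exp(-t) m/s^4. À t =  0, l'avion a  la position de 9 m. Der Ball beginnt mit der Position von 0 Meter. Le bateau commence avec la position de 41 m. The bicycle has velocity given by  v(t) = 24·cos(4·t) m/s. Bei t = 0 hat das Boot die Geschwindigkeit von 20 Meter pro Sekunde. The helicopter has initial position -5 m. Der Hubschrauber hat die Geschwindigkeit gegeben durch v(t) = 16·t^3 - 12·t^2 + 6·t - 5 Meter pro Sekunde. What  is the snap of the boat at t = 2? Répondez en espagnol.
Tenemos el snap s(t) = 0. Sustituyendo t = 2: s(2) = 0.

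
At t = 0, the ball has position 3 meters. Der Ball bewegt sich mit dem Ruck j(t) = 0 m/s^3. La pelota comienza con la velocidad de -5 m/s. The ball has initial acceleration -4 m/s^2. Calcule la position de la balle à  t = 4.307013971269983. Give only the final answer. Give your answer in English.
x(4.307013971269983) = -55.6358085537796.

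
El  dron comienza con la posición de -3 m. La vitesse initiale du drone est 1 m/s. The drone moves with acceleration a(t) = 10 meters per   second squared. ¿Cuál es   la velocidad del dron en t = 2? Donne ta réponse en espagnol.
Debemos encontrar la integral de nuestra ecuación de la aceleración a(t) = 10 1 vez. Tomando ∫a(t)dt y aplicando v(0) = 1, encontramos v(t) = 10·t + 1. Tenemos la velocidad v(t) = 10·t + 1. Sustituyendo t = 2: v(2) = 21.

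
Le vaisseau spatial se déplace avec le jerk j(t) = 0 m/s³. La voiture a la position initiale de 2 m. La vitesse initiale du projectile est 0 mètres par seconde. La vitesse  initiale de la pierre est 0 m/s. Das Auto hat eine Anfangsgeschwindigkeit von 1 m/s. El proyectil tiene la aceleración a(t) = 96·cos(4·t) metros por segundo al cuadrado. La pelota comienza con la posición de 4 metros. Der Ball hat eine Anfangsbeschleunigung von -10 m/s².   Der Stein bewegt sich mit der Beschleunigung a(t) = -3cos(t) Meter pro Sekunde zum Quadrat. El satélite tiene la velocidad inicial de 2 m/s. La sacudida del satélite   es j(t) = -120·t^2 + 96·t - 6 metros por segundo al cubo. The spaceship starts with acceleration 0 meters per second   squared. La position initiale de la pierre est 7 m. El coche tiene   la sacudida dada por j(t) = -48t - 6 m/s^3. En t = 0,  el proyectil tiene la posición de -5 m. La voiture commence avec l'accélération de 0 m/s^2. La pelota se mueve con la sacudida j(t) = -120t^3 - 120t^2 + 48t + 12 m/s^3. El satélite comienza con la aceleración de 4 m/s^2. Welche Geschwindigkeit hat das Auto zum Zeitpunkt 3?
Ausgehend von dem Ruck j(t) = -48·t - 6, nehmen wir 2 Integrale. Das Integral von dem Ruck, mit a(0) = 0, ergibt die Beschleunigung: a(t) = 6·t·(-4·t - 1). Das Integral von der Beschleunigung, mit v(0) = 1, ergibt die Geschwindigkeit: v(t) = -8·t^3 - 3·t^2 + 1. Mit v(t) = -8·t^3 - 3·t^2 + 1 und Einsetzen von t = 3, finden wir v = -242.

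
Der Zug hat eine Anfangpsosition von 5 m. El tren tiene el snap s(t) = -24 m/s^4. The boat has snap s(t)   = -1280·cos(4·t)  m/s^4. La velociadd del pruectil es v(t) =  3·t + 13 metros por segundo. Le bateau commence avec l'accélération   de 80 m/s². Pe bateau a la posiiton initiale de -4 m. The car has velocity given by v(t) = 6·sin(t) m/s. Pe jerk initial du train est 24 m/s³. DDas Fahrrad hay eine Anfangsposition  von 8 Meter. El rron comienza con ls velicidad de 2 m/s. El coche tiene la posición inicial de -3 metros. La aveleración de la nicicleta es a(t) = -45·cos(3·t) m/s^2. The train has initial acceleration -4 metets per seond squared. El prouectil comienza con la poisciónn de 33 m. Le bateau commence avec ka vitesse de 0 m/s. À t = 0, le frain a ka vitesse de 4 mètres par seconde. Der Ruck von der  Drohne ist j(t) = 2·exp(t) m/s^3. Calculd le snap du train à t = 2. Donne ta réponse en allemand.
Wir haben den Snap s(t) = -24. Durch Einsetzen von t = 2: s(2) = -24.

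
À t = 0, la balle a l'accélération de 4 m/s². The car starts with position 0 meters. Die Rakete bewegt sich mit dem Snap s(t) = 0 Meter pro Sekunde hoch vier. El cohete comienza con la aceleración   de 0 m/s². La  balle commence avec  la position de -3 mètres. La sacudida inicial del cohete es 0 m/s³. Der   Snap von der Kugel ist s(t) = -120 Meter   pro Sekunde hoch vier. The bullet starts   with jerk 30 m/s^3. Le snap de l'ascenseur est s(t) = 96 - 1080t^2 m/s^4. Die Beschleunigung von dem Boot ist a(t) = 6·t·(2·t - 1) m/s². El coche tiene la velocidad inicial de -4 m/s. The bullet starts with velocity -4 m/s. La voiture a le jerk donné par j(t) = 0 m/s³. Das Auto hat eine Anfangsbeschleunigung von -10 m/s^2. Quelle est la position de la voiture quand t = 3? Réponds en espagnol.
Para resolver esto, necesitamos tomar 3 integrales de nuestra ecuación de la sacudida j(t) = 0. La integral de la sacudida, con a(0) = -10, da la aceleración: a(t) = -10. Tomando ∫a(t)dt y aplicando v(0) = -4, encontramos v(t) = -10·t - 4. Integrando la velocidad y usando la condición inicial x(0) = 0, obtenemos x(t) = -5·t^2 - 4·t. De la ecuación de la posición x(t) = -5·t^2 - 4·t, sustituimos t = 3 para obtener x = -57.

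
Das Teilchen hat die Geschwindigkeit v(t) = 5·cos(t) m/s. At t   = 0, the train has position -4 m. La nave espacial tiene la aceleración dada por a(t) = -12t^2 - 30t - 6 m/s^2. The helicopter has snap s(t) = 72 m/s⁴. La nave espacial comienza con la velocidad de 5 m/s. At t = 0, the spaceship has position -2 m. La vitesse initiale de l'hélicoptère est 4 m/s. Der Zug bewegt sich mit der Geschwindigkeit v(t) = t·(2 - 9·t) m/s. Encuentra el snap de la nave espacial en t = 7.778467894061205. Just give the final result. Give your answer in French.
La réponse est -24.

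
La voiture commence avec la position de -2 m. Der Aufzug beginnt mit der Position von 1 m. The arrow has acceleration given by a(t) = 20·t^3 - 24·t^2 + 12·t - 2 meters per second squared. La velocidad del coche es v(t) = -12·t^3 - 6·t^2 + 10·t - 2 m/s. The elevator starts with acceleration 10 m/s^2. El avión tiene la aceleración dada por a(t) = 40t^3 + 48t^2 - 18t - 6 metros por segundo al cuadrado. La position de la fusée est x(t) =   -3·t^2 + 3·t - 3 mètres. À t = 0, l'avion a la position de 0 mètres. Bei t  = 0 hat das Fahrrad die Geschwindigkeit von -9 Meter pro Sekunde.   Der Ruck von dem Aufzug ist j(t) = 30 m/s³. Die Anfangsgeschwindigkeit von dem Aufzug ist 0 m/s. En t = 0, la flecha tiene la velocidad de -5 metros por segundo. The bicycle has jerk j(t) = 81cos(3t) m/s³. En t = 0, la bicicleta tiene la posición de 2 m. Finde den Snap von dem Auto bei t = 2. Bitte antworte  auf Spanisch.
Para resolver esto, necesitamos tomar 3 derivadas de nuestra ecuación de la velocidad v(t) = -12·t^3 - 6·t^2 + 10·t - 2. Derivando la velocidad, obtenemos la aceleración: a(t) = -36·t^2 - 12·t + 10. Derivando la aceleración, obtenemos la sacudida: j(t) = -72·t - 12. La derivada de la sacudida da el snap: s(t) = -72. Usando s(t) = -72 y sustituyendo t = 2, encontramos s = -72.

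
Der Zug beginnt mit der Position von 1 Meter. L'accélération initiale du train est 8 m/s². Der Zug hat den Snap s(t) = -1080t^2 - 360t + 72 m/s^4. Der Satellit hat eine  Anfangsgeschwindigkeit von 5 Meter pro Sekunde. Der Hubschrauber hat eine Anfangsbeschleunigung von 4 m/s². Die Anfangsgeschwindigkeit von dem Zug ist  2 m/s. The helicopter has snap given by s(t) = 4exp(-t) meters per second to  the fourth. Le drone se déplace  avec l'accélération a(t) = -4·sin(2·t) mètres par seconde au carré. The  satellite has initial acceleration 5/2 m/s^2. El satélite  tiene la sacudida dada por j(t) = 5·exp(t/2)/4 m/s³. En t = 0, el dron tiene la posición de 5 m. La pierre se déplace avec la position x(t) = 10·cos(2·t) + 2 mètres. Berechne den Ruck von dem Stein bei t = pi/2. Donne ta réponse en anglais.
To solve this, we need to take 3 derivatives of our position equation x(t) = 10·cos(2·t) + 2. Differentiating position, we get velocity: v(t) = -20·sin(2·t). Taking d/dt of v(t), we find a(t) = -40·cos(2·t). Differentiating acceleration, we get jerk: j(t) = 80·sin(2·t). From the given jerk equation j(t) = 80·sin(2·t), we substitute t = pi/2 to get j = 0.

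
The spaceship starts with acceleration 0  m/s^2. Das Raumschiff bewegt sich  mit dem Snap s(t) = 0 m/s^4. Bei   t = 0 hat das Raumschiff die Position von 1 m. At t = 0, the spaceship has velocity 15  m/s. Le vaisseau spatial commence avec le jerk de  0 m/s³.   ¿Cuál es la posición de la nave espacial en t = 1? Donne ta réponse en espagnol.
Partiendo del snap s(t) = 0, tomamos 4 integrales. La integral del snap, con j(0) = 0, da la sacudida: j(t) = 0. La antiderivada de la sacudida, con a(0) = 0, da la aceleración: a(t) = 0. Integrando la aceleración y usando la condición inicial v(0) = 15, obtenemos v(t) = 15. Integrando la velocidad y usando la condición inicial x(0) = 1, obtenemos x(t) = 15·t + 1. Tenemos la posición x(t) = 15·t + 1. Sustituyendo t = 1: x(1) = 16.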